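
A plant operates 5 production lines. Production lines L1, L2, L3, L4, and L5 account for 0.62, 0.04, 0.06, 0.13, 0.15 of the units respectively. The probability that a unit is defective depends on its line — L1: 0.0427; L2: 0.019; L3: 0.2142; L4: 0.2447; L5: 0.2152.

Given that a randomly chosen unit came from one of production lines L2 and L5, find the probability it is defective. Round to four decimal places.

P(D|S) ≈ 0.1739

Let S = {L2, L5}.
P(S) = 0.04 + 0.15 = 0.19.
P(D ∩ S) = 0.019·0.04 + 0.2152·0.15 = 0.00076 + 0.03228 = 0.03304.
P(D | S) = 0.03304 / 0.19 = 0.173895…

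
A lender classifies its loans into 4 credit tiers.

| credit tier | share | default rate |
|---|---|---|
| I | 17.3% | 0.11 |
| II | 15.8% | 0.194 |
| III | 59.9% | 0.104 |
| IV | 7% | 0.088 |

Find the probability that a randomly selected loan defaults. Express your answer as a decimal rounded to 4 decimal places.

P(D) = P(D|I)·P(I) + P(D|II)·P(II) + P(D|III)·P(III) + P(D|IV)·P(IV)
      = 0.11·0.173 + 0.194·0.158 + 0.104·0.599 + 0.088·0.07
      = 0.01903 + 0.030652 + 0.062296 + 0.00616 = 0.118138

0.1181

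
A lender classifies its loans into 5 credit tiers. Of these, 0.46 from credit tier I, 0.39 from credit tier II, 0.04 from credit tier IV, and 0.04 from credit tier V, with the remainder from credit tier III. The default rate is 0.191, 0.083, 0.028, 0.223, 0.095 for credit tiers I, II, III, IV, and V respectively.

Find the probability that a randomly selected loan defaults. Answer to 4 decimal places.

0.1349

P(III) = 1 − (0.46 + 0.39 + 0.04 + 0.04) = 0.07.
P(D) = P(D|I)·P(I) + P(D|II)·P(II) + P(D|III)·P(III) + P(D|IV)·P(IV) + P(D|V)·P(V)
      = 0.191·0.46 + 0.083·0.39 + 0.028·0.07 + 0.223·0.04 + 0.095·0.04
      = 0.08786 + 0.03237 + 0.00196 + 0.00892 + 0.0038 = 0.13491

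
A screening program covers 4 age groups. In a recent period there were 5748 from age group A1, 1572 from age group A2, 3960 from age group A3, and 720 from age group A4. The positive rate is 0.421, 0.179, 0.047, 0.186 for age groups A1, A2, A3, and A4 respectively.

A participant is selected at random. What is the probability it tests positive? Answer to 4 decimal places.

0.2518

Total: 5748 + 1572 + 3960 + 720 = 12000.
P(A1) = 5748/12000 = 0.479. P(A2) = 1572/12000 = 0.131. P(A3) = 3960/12000 = 0.33. P(A4) = 720/12000 = 0.06.
P(T) = P(T|A1)·P(A1) + P(T|A2)·P(A2) + P(T|A3)·P(A3) + P(T|A4)·P(A4)
      = 0.421·0.479 + 0.179·0.131 + 0.047·0.33 + 0.186·0.06
      = 0.201659 + 0.023449 + 0.01551 + 0.01116 = 0.251778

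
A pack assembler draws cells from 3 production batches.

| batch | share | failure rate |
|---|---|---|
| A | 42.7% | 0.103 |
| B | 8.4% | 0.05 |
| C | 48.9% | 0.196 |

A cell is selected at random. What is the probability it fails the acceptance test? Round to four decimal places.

0.1440

Using total probability over the partition,
P(F) = P(F|A)·P(A) + P(F|B)·P(B) + P(F|C)·P(C)
      = 0.103·0.427 + 0.05·0.084 + 0.196·0.489
      = 0.043981 + 0.0042 + 0.095844 = 0.144025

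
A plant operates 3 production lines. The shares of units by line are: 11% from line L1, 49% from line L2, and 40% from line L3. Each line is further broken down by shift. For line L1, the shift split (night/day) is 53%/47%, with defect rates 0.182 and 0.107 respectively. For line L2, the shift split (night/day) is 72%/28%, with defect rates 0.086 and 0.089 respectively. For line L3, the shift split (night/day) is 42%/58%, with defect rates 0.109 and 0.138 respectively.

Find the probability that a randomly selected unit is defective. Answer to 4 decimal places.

P(D|L1) = 0.53·0.182 + 0.47·0.107 = 0.09646 + 0.05029 = 0.14675
P(D|L2) = 0.72·0.086 + 0.28·0.089 = 0.06192 + 0.02492 = 0.08684
P(D|L3) = 0.42·0.109 + 0.58·0.138 = 0.04578 + 0.08004 = 0.12582
By total probability over the outer partition,
P(D) = 0.11·0.14675 + 0.49·0.08684 + 0.4·0.12582
      = 0.0161425 + 0.0425516 + 0.050328 = 0.1090221

P(D) ≈ 0.1090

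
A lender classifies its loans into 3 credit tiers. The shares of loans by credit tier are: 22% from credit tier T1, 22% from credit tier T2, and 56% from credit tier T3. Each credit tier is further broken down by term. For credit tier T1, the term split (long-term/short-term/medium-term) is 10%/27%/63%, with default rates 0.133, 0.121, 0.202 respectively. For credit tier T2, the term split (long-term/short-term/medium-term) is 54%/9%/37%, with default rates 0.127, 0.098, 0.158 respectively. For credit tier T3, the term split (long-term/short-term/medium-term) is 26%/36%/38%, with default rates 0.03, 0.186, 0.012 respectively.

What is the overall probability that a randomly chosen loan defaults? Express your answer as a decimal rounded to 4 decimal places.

P(D|T1) = 0.1·0.133 + 0.27·0.121 + 0.63·0.202 = 0.0133 + 0.03267 + 0.12726 = 0.17323
P(D|T2) = 0.54·0.127 + 0.09·0.098 + 0.37·0.158 = 0.06858 + 0.00882 + 0.05846 = 0.13586
P(D|T3) = 0.26·0.03 + 0.36·0.186 + 0.38·0.012 = 0.0078 + 0.06696 + 0.00456 = 0.07932
Then overall,
P(D) = 0.22·0.17323 + 0.22·0.13586 + 0.56·0.07932
      = 0.0381106 + 0.0298892 + 0.0444192 = 0.112419

P(D) ≈ 0.1124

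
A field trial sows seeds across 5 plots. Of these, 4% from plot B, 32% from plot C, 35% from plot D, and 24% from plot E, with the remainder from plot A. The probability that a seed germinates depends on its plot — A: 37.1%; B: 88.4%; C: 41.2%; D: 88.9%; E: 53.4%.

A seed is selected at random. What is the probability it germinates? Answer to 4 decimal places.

P(A) = 1 − (0.04 + 0.32 + 0.35 + 0.24) = 0.05.
P(G) = P(G|A)·P(A) + P(G|B)·P(B) + P(G|C)·P(C) + P(G|D)·P(D) + P(G|E)·P(E)
      = 0.371·0.05 + 0.884·0.04 + 0.412·0.32 + 0.889·0.35 + 0.534·0.24
      = 0.01855 + 0.03536 + 0.13184 + 0.31115 + 0.12816 = 0.62506

P(G) ≈ 0.6251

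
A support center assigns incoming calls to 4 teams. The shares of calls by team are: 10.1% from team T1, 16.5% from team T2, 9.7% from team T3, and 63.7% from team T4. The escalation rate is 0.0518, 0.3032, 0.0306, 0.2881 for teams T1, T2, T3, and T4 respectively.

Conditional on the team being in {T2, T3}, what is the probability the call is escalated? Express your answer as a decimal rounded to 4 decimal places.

0.2023

Let S = {T2, T3}.
P(S) = 0.165 + 0.097 = 0.262.
P(E ∩ S) = 0.3032·0.165 + 0.0306·0.097 = 0.050028 + 0.0029682 = 0.0529962.
P(E | S) = 0.0529962 / 0.262 = 0.202276…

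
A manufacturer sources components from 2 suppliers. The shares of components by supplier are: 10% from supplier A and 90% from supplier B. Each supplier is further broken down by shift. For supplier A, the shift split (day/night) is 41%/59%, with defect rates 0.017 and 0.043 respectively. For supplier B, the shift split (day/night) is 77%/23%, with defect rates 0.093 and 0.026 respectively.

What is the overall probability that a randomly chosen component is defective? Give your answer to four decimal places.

0.0731

P(D|A) = 0.41·0.017 + 0.59·0.043 = 0.00697 + 0.02537 = 0.03234
P(D|B) = 0.77·0.093 + 0.23·0.026 = 0.07161 + 0.00598 = 0.07759
By total probability over the outer partition,
P(D) = 0.1·0.03234 + 0.9·0.07759
      = 0.003234 + 0.069831 = 0.073065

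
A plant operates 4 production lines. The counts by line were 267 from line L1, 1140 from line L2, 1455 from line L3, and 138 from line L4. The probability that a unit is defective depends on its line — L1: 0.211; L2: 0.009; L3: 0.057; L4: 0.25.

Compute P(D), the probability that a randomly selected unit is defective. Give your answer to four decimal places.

Total: 267 + 1140 + 1455 + 138 = 3000.
P(L1) = 267/3000 = 0.089. P(L2) = 1140/3000 = 0.38. P(L3) = 1455/3000 = 0.485. P(L4) = 138/3000 = 0.046.
Using total probability over the partition,
P(D) = P(D|L1)·P(L1) + P(D|L2)·P(L2) + P(D|L3)·P(L3) + P(D|L4)·P(L4)
      = 0.211·0.089 + 0.009·0.38 + 0.057·0.485 + 0.25·0.046
      = 0.018779 + 0.00342 + 0.027645 + 0.0115 = 0.061344

P(D) ≈ 0.0613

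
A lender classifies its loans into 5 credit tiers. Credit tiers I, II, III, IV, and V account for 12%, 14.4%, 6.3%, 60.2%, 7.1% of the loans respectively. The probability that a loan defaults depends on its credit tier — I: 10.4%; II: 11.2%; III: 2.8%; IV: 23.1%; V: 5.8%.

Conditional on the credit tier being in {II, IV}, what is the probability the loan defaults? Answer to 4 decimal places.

P(D|S) ≈ 0.2080

Let S = {II, IV}.
P(S) = 0.144 + 0.602 = 0.746.
P(D ∩ S) = 0.112·0.144 + 0.231·0.602 = 0.016128 + 0.139062 = 0.15519.
P(D | S) = 0.15519 / 0.746 = 0.208029…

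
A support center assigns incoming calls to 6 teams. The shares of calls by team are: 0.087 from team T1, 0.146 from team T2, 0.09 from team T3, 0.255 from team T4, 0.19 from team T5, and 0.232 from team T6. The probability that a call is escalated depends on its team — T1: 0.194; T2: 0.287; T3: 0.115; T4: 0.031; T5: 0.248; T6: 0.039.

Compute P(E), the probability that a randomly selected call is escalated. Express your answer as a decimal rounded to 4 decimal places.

0.1332

P(E) = P(E|T1)·P(T1) + P(E|T2)·P(T2) + P(E|T3)·P(T3) + P(E|T4)·P(T4) + P(E|T5)·P(T5) + P(E|T6)·P(T6)
      = 0.194·0.087 + 0.287·0.146 + 0.115·0.09 + 0.031·0.255 + 0.248·0.19 + 0.039·0.232
      = 0.016878 + 0.041902 + 0.01035 + 0.007905 + 0.04712 + 0.009048 = 0.133203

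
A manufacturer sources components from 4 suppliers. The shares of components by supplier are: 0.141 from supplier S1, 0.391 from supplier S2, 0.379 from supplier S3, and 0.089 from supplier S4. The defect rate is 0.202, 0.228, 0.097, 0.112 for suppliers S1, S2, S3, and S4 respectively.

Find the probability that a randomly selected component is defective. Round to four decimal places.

0.1644

P(D) = P(D|S1)·P(S1) + P(D|S2)·P(S2) + P(D|S3)·P(S3) + P(D|S4)·P(S4)
      = 0.202·0.141 + 0.228·0.391 + 0.097·0.379 + 0.112·0.089
      = 0.028482 + 0.089148 + 0.036763 + 0.009968 = 0.164361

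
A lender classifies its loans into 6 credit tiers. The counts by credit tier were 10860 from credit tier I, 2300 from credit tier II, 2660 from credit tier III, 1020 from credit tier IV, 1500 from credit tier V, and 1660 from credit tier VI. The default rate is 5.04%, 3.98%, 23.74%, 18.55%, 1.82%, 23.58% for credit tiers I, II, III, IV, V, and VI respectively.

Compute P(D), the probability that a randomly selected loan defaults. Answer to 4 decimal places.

0.0939

Total: 10860 + 2300 + 2660 + 1020 + 1500 + 1660 = 20000.
P(I) = 10860/20000 = 0.543. P(II) = 2300/20000 = 0.115. P(III) = 2660/20000 = 0.133. P(IV) = 1020/20000 = 0.051. P(V) = 1500/20000 = 0.075. P(VI) = 1660/20000 = 0.083.
P(D) = P(D|I)·P(I) + P(D|II)·P(II) + P(D|III)·P(III) + P(D|IV)·P(IV) + P(D|V)·P(V) + P(D|VI)·P(VI)
      = 0.0504·0.543 + 0.0398·0.115 + 0.2374·0.133 + 0.1855·0.051 + 0.0182·0.075 + 0.2358·0.083
      = 0.0273672 + 0.004577 + 0.0315742 + 0.0094605 + 0.001365 + 0.0195714 = 0.0939153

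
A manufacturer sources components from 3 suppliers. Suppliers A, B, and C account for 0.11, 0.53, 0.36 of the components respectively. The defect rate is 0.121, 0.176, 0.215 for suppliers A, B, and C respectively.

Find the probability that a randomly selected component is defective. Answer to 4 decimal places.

0.1840

P(D) = P(D|A)·P(A) + P(D|B)·P(B) + P(D|C)·P(C)
      = 0.121·0.11 + 0.176·0.53 + 0.215·0.36
      = 0.01331 + 0.09328 + 0.0774 = 0.18399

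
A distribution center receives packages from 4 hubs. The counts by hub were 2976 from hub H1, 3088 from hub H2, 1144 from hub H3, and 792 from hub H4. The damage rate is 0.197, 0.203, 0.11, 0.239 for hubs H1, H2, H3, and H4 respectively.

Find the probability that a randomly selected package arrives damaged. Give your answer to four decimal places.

Total: 2976 + 3088 + 1144 + 792 = 8000.
P(H1) = 2976/8000 = 0.372. P(H2) = 3088/8000 = 0.386. P(H3) = 1144/8000 = 0.143. P(H4) = 792/8000 = 0.099.
Summing over the partition,
P(D) = P(D|H1)·P(H1) + P(D|H2)·P(H2) + P(D|H3)·P(H3) + P(D|H4)·P(H4)
      = 0.197·0.372 + 0.203·0.386 + 0.11·0.143 + 0.239·0.099
      = 0.073284 + 0.078358 + 0.01573 + 0.023661 = 0.191033

0.1910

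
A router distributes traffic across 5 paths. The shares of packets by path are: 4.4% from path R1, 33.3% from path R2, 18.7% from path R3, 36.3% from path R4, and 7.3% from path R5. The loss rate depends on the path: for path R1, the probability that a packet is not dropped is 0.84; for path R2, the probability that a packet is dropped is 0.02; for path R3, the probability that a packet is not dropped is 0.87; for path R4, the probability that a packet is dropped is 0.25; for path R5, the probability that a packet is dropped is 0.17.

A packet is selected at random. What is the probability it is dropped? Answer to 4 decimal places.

0.1412

P(L|R1) = 1 − 0.84 = 0.16.
P(L|R3) = 1 − 0.87 = 0.13.
P(L) = P(L|R1)·P(R1) + P(L|R2)·P(R2) + P(L|R3)·P(R3) + P(L|R4)·P(R4) + P(L|R5)·P(R5)
      = 0.16·0.044 + 0.02·0.333 + 0.13·0.187 + 0.25·0.363 + 0.17·0.073
      = 0.00704 + 0.00666 + 0.02431 + 0.09075 + 0.01241 = 0.14117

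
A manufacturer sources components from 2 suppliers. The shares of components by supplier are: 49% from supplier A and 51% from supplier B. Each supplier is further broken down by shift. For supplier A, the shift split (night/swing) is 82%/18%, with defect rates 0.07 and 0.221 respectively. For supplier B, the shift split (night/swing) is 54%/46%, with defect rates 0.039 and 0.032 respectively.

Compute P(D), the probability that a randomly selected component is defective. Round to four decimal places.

P(D|A) = 0.82·0.07 + 0.18·0.221 = 0.0574 + 0.03978 = 0.09718
P(D|B) = 0.54·0.039 + 0.46·0.032 = 0.02106 + 0.01472 = 0.03578
By total probability over the outer partition,
P(D) = 0.49·0.09718 + 0.51·0.03578
      = 0.0476182 + 0.0182478 = 0.065866

0.0659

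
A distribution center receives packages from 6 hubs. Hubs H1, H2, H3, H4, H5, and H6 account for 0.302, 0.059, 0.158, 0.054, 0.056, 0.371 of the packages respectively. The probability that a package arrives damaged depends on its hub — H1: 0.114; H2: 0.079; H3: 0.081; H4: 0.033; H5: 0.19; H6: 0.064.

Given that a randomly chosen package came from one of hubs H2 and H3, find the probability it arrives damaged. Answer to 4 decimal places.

0.0805

Let S = {H2, H3}.
P(S) = 0.059 + 0.158 = 0.217.
P(D ∩ S) = 0.079·0.059 + 0.081·0.158 = 0.004661 + 0.012798 = 0.017459.
P(D | S) = 0.017459 / 0.217 = 0.080456…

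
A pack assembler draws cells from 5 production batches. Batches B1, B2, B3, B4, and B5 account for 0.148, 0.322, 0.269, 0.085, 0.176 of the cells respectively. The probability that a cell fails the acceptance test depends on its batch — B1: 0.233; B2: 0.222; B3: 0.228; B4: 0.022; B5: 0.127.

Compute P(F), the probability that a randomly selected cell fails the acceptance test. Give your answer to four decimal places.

P(F) ≈ 0.1915

P(F) = P(F|B1)·P(B1) + P(F|B2)·P(B2) + P(F|B3)·P(B3) + P(F|B4)·P(B4) + P(F|B5)·P(B5)
      = 0.233·0.148 + 0.222·0.322 + 0.228·0.269 + 0.022·0.085 + 0.127·0.176
      = 0.034484 + 0.071484 + 0.061332 + 0.00187 + 0.022352 = 0.191522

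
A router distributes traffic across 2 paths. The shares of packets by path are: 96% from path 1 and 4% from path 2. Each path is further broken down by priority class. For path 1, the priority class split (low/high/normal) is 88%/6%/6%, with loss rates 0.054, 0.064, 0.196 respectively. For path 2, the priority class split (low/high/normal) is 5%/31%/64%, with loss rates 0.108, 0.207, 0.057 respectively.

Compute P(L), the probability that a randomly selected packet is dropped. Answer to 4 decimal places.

0.0648

P(L|1) = 0.88·0.054 + 0.06·0.064 + 0.06·0.196 = 0.04752 + 0.00384 + 0.01176 = 0.06312
P(L|2) = 0.05·0.108 + 0.31·0.207 + 0.64·0.057 = 0.0054 + 0.06417 + 0.03648 = 0.10605
Then overall,
P(L) = 0.96·0.06312 + 0.04·0.10605
      = 0.0605952 + 0.004242 = 0.0648372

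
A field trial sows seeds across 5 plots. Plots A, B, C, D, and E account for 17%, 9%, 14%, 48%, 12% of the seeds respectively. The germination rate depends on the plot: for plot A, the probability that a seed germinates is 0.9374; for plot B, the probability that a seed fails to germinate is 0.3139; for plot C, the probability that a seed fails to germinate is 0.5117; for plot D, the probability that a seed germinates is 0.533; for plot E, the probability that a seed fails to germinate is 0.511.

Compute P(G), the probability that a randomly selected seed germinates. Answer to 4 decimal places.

P(G) ≈ 0.6040

P(G|B) = 1 − 0.3139 = 0.6861.
P(G|C) = 1 − 0.5117 = 0.4883.
P(G|E) = 1 − 0.511 = 0.489.
By the law of total probability,
P(G) = P(G|A)·P(A) + P(G|B)·P(B) + P(G|C)·P(C) + P(G|D)·P(D) + P(G|E)·P(E)
      = 0.9374·0.17 + 0.6861·0.09 + 0.4883·0.14 + 0.533·0.48 + 0.489·0.12
      = 0.159358 + 0.061749 + 0.068362 + 0.25584 + 0.05868 = 0.603989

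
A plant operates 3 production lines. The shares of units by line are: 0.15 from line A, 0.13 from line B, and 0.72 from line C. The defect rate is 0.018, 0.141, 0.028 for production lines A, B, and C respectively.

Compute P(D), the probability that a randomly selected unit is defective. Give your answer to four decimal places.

0.0412

Using total probability over the partition,
P(D) = P(D|A)·P(A) + P(D|B)·P(B) + P(D|C)·P(C)
      = 0.018·0.15 + 0.141·0.13 + 0.028·0.72
      = 0.0027 + 0.01833 + 0.02016 = 0.04119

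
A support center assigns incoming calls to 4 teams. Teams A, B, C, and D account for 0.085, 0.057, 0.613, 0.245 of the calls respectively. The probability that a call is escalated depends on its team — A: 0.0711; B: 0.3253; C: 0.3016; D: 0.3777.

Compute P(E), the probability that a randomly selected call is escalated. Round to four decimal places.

0.3020

Summing over the partition,
P(E) = P(E|A)·P(A) + P(E|B)·P(B) + P(E|C)·P(C) + P(E|D)·P(D)
      = 0.0711·0.085 + 0.3253·0.057 + 0.3016·0.613 + 0.3777·0.245
      = 0.0060435 + 0.0185421 + 0.1848808 + 0.0925365 = 0.3020029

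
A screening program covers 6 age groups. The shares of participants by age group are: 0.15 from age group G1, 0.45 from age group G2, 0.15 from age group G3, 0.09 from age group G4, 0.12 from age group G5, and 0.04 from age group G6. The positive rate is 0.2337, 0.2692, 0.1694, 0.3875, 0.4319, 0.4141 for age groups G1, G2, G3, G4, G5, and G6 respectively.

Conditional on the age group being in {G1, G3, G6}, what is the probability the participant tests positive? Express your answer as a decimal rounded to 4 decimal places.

P(T|S) ≈ 0.2266

Let S = {G1, G3, G6}.
P(S) = 0.15 + 0.15 + 0.04 = 0.34.
P(T ∩ S) = 0.2337·0.15 + 0.1694·0.15 + 0.4141·0.04 = 0.035055 + 0.02541 + 0.016564 = 0.077029.
P(T | S) = 0.077029 / 0.34 = 0.226556…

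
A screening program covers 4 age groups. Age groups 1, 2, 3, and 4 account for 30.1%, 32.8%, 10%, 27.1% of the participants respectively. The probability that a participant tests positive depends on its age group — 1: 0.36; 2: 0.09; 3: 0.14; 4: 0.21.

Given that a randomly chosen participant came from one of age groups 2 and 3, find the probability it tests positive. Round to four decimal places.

P(T|S) ≈ 0.1017

Let S = {2, 3}.
P(S) = 0.328 + 0.1 = 0.428.
P(T ∩ S) = 0.09·0.328 + 0.14·0.1 = 0.02952 + 0.014 = 0.04352.
P(T | S) = 0.04352 / 0.428 = 0.101682…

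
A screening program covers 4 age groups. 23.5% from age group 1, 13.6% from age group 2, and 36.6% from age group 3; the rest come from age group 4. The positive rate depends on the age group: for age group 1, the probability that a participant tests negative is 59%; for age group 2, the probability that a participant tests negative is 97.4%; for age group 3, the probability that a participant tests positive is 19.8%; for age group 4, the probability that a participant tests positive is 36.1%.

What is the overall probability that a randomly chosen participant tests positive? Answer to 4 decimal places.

P(T) ≈ 0.2673

P(4) = 1 − (0.235 + 0.136 + 0.366) = 0.263.
P(T|1) = 1 − 0.59 = 0.41.
P(T|2) = 1 − 0.974 = 0.026.
Using total probability over the partition,
P(T) = P(T|1)·P(1) + P(T|2)·P(2) + P(T|3)·P(3) + P(T|4)·P(4)
      = 0.41·0.235 + 0.026·0.136 + 0.198·0.366 + 0.361·0.263
      = 0.09635 + 0.003536 + 0.072468 + 0.094943 = 0.267297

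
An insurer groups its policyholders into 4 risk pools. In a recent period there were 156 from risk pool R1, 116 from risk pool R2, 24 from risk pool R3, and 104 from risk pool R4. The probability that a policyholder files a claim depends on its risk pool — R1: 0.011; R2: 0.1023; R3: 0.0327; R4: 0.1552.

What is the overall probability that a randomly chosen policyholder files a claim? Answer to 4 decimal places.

0.0763

Total: 156 + 116 + 24 + 104 = 400.
P(R1) = 156/400 = 0.39. P(R2) = 116/400 = 0.29. P(R3) = 24/400 = 0.06. P(R4) = 104/400 = 0.26.
P(C) = P(C|R1)·P(R1) + P(C|R2)·P(R2) + P(C|R3)·P(R3) + P(C|R4)·P(R4)
      = 0.011·0.39 + 0.1023·0.29 + 0.0327·0.06 + 0.1552·0.26
      = 0.00429 + 0.029667 + 0.001962 + 0.040352 = 0.076271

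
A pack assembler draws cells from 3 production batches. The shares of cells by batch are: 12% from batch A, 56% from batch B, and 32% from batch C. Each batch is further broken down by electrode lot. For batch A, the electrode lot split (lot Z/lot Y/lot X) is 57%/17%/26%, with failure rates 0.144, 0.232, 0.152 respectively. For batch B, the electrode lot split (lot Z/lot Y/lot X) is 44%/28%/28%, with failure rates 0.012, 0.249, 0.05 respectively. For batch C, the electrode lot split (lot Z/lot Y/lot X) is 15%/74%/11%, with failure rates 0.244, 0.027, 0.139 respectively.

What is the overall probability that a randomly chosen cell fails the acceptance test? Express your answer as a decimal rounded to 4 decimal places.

P(F|A) = 0.57·0.144 + 0.17·0.232 + 0.26·0.152 = 0.08208 + 0.03944 + 0.03952 = 0.16104
P(F|B) = 0.44·0.012 + 0.28·0.249 + 0.28·0.05 = 0.00528 + 0.06972 + 0.014 = 0.089
P(F|C) = 0.15·0.244 + 0.74·0.027 + 0.11·0.139 = 0.0366 + 0.01998 + 0.01529 = 0.07187
Then overall,
P(F) = 0.12·0.16104 + 0.56·0.089 + 0.32·0.07187
      = 0.0193248 + 0.04984 + 0.0229984 = 0.0921632

P(F) ≈ 0.0922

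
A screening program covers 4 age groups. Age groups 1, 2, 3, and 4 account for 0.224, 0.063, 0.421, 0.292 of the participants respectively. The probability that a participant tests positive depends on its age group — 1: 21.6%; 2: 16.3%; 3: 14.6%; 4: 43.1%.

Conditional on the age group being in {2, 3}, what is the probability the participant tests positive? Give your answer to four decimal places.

P(T|S) ≈ 0.1482

Let S = {2, 3}.
P(S) = 0.063 + 0.421 = 0.484.
P(T ∩ S) = 0.163·0.063 + 0.146·0.421 = 0.010269 + 0.061466 = 0.071735.
P(T | S) = 0.071735 / 0.484 = 0.148213…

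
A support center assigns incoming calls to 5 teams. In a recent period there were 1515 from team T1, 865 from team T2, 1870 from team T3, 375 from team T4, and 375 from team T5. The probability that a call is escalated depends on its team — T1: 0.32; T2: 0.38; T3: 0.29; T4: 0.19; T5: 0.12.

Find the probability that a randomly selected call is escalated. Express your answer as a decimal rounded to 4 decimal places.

0.2944

Total: 1515 + 865 + 1870 + 375 + 375 = 5000.
P(T1) = 1515/5000 = 0.303. P(T2) = 865/5000 = 0.173. P(T3) = 1870/5000 = 0.374. P(T4) = 375/5000 = 0.075. P(T5) = 375/5000 = 0.075.
P(E) = P(E|T1)·P(T1) + P(E|T2)·P(T2) + P(E|T3)·P(T3) + P(E|T4)·P(T4) + P(E|T5)·P(T5)
      = 0.32·0.303 + 0.38·0.173 + 0.29·0.374 + 0.19·0.075 + 0.12·0.075
      = 0.09696 + 0.06574 + 0.10846 + 0.01425 + 0.009 = 0.29441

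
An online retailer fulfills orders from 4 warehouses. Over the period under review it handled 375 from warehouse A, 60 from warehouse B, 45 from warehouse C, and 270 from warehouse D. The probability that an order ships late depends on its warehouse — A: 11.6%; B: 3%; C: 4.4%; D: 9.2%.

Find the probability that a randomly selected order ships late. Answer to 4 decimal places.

P(L) ≈ 0.0962

Total: 375 + 60 + 45 + 270 = 750.
P(A) = 375/750 = 0.5. P(B) = 60/750 = 0.08. P(C) = 45/750 = 0.06. P(D) = 270/750 = 0.36.
By the law of total probability,
P(L) = P(L|A)·P(A) + P(L|B)·P(B) + P(L|C)·P(C) + P(L|D)·P(D)
      = 0.116·0.5 + 0.03·0.08 + 0.044·0.06 + 0.092·0.36
      = 0.058 + 0.0024 + 0.00264 + 0.03312 = 0.09616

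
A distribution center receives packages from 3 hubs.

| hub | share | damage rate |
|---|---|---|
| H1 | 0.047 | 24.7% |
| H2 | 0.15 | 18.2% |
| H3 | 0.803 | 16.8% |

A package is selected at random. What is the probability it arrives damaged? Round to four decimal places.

P(D) = P(D|H1)·P(H1) + P(D|H2)·P(H2) + P(D|H3)·P(H3)
      = 0.247·0.047 + 0.182·0.15 + 0.168·0.803
      = 0.011609 + 0.0273 + 0.134904 = 0.173813

0.1738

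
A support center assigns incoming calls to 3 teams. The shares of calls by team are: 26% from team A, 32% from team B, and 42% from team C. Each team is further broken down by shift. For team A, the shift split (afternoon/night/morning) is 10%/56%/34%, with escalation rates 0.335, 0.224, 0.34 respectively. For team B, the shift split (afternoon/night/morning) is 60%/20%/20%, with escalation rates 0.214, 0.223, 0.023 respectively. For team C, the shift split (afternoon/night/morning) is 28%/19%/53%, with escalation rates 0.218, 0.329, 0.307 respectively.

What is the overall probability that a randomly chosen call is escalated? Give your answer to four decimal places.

0.2484

P(E|A) = 0.1·0.335 + 0.56·0.224 + 0.34·0.34 = 0.0335 + 0.12544 + 0.1156 = 0.27454
P(E|B) = 0.6·0.214 + 0.2·0.223 + 0.2·0.023 = 0.1284 + 0.0446 + 0.0046 = 0.1776
P(E|C) = 0.28·0.218 + 0.19·0.329 + 0.53·0.307 = 0.06104 + 0.06251 + 0.16271 = 0.28626
Then overall,
P(E) = 0.26·0.27454 + 0.32·0.1776 + 0.42·0.28626
      = 0.0713804 + 0.056832 + 0.1202292 = 0.2484416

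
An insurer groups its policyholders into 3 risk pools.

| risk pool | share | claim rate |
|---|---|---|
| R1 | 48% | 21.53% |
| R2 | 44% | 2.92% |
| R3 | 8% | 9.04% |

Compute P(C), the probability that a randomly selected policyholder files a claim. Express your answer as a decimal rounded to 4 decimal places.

0.1234

P(C) = P(C|R1)·P(R1) + P(C|R2)·P(R2) + P(C|R3)·P(R3)
      = 0.2153·0.48 + 0.0292·0.44 + 0.0904·0.08
      = 0.103344 + 0.012848 + 0.007232 = 0.123424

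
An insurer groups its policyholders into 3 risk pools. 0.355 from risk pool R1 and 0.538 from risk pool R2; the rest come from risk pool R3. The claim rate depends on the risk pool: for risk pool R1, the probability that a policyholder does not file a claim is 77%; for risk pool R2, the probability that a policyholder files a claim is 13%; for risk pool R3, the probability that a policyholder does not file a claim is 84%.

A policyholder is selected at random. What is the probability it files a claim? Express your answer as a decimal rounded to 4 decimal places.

P(C) ≈ 0.1687

P(R3) = 1 − (0.355 + 0.538) = 0.107.
P(C|R1) = 1 − 0.77 = 0.23.
P(C|R3) = 1 − 0.84 = 0.16.
P(C) = P(C|R1)·P(R1) + P(C|R2)·P(R2) + P(C|R3)·P(R3)
      = 0.23·0.355 + 0.13·0.538 + 0.16·0.107
      = 0.08165 + 0.06994 + 0.01712 = 0.16871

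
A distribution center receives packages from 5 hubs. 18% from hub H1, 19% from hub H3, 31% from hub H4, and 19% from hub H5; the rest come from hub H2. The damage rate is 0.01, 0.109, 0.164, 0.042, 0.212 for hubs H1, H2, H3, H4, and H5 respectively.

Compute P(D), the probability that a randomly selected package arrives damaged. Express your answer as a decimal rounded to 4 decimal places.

P(D) ≈ 0.1004

P(H2) = 1 − (0.18 + 0.19 + 0.31 + 0.19) = 0.13.
Summing over the partition,
P(D) = P(D|H1)·P(H1) + P(D|H2)·P(H2) + P(D|H3)·P(H3) + P(D|H4)·P(H4) + P(D|H5)·P(H5)
      = 0.01·0.18 + 0.109·0.13 + 0.164·0.19 + 0.042·0.31 + 0.212·0.19
      = 0.0018 + 0.01417 + 0.03116 + 0.01302 + 0.04028 = 0.10043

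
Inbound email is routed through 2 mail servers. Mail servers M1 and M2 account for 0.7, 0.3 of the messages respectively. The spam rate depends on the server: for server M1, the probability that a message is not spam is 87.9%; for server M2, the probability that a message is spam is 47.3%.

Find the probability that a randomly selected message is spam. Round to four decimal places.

P(S) ≈ 0.2266

P(S|M1) = 1 − 0.879 = 0.121.
P(S) = P(S|M1)·P(M1) + P(S|M2)·P(M2)
      = 0.121·0.7 + 0.473·0.3
      = 0.0847 + 0.1419 = 0.2266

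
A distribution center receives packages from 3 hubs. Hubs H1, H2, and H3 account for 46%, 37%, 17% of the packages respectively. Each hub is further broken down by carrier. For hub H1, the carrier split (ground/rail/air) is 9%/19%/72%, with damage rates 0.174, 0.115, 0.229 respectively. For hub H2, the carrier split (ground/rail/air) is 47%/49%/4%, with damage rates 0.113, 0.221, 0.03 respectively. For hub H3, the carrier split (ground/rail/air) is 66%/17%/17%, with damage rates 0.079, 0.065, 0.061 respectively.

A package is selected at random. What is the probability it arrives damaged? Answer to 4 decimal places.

0.1658

P(D|H1) = 0.09·0.174 + 0.19·0.115 + 0.72·0.229 = 0.01566 + 0.02185 + 0.16488 = 0.20239
P(D|H2) = 0.47·0.113 + 0.49·0.221 + 0.04·0.03 = 0.05311 + 0.10829 + 0.0012 = 0.1626
P(D|H3) = 0.66·0.079 + 0.17·0.065 + 0.17·0.061 = 0.05214 + 0.01105 + 0.01037 = 0.07356
By total probability over the outer partition,
P(D) = 0.46·0.20239 + 0.37·0.1626 + 0.17·0.07356
      = 0.0930994 + 0.060162 + 0.0125052 = 0.1657666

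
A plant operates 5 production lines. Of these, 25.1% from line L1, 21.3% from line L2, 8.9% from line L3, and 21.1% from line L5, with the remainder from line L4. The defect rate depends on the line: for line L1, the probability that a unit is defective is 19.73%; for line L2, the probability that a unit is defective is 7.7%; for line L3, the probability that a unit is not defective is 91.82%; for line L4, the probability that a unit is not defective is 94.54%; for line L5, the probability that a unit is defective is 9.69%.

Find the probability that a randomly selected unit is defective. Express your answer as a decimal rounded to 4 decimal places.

P(D) ≈ 0.1065

P(L4) = 1 − (0.251 + 0.213 + 0.089 + 0.211) = 0.236.
P(D|L3) = 1 − 0.9182 = 0.0818.
P(D|L4) = 1 − 0.9454 = 0.0546.
By the law of total probability,
P(D) = P(D|L1)·P(L1) + P(D|L2)·P(L2) + P(D|L3)·P(L3) + P(D|L4)·P(L4) + P(D|L5)·P(L5)
      = 0.1973·0.251 + 0.077·0.213 + 0.0818·0.089 + 0.0546·0.236 + 0.0969·0.211
      = 0.0495223 + 0.016401 + 0.0072802 + 0.0128856 + 0.0204459 = 0.106535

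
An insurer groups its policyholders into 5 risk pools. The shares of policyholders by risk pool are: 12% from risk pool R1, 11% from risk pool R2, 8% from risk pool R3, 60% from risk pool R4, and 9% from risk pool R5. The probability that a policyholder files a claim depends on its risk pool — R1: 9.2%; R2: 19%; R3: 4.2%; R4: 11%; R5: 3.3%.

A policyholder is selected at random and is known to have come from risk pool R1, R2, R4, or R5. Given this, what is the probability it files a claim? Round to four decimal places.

P(C|S) ≈ 0.1097

Let S = {R1, R2, R4, R5}.
P(S) = 0.12 + 0.11 + 0.6 + 0.09 = 0.92.
P(C ∩ S) = 0.092·0.12 + 0.19·0.11 + 0.11·0.6 + 0.033·0.09 = 0.01104 + 0.0209 + 0.066 + 0.00297 = 0.10091.
P(C | S) = 0.10091 / 0.92 = 0.109685…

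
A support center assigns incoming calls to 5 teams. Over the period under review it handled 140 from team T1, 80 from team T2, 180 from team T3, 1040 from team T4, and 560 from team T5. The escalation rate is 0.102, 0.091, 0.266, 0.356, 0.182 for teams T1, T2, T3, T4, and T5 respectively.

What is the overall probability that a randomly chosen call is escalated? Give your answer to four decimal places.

Total: 140 + 80 + 180 + 1040 + 560 = 2000.
P(T1) = 140/2000 = 0.07. P(T2) = 80/2000 = 0.04. P(T3) = 180/2000 = 0.09. P(T4) = 1040/2000 = 0.52. P(T5) = 560/2000 = 0.28.
P(E) = P(E|T1)·P(T1) + P(E|T2)·P(T2) + P(E|T3)·P(T3) + P(E|T4)·P(T4) + P(E|T5)·P(T5)
      = 0.102·0.07 + 0.091·0.04 + 0.266·0.09 + 0.356·0.52 + 0.182·0.28
      = 0.00714 + 0.00364 + 0.02394 + 0.18512 + 0.05096 = 0.2708

0.2708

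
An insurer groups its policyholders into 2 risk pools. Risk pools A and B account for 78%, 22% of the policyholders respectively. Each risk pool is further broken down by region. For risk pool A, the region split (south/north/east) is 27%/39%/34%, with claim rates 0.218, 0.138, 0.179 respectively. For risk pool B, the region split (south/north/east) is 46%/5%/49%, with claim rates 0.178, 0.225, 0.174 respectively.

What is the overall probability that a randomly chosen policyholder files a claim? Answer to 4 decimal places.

P(C) ≈ 0.1746

P(C|A) = 0.27·0.218 + 0.39·0.138 + 0.34·0.179 = 0.05886 + 0.05382 + 0.06086 = 0.17354
P(C|B) = 0.46·0.178 + 0.05·0.225 + 0.49·0.174 = 0.08188 + 0.01125 + 0.08526 = 0.17839
Then overall,
P(C) = 0.78·0.17354 + 0.22·0.17839
      = 0.1353612 + 0.0392458 = 0.174607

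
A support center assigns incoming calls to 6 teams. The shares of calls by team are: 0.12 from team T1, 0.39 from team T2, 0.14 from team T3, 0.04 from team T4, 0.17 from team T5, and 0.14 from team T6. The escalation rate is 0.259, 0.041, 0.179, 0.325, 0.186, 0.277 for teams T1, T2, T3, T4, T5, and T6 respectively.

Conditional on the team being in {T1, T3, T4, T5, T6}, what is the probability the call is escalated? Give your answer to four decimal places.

Let S = {T1, T3, T4, T5, T6}.
P(S) = 0.12 + 0.14 + 0.04 + 0.17 + 0.14 = 0.61.
P(E ∩ S) = 0.259·0.12 + 0.179·0.14 + 0.325·0.04 + 0.186·0.17 + 0.277·0.14 = 0.03108 + 0.02506 + 0.013 + 0.03162 + 0.03878 = 0.13954.
P(E | S) = 0.13954 / 0.61 = 0.228754…

0.2288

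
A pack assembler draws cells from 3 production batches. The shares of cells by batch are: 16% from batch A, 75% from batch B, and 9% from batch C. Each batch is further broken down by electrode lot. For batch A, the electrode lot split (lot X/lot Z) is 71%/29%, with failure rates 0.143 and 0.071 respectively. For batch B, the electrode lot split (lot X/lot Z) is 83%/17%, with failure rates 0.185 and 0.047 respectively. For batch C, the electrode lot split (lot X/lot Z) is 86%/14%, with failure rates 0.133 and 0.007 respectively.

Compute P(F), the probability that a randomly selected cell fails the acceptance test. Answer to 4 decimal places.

P(F|A) = 0.71·0.143 + 0.29·0.071 = 0.10153 + 0.02059 = 0.12212
P(F|B) = 0.83·0.185 + 0.17·0.047 = 0.15355 + 0.00799 = 0.16154
P(F|C) = 0.86·0.133 + 0.14·0.007 = 0.11438 + 0.00098 = 0.11536
Then overall,
P(F) = 0.16·0.12212 + 0.75·0.16154 + 0.09·0.11536
      = 0.0195392 + 0.121155 + 0.0103824 = 0.1510766

P(F) ≈ 0.1511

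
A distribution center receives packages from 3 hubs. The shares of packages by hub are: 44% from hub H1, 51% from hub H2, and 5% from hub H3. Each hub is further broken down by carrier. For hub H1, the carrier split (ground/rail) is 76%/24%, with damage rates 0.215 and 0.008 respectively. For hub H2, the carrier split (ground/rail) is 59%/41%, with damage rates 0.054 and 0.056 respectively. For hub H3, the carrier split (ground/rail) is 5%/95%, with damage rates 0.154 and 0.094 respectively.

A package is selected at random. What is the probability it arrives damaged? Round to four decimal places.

P(D) ≈ 0.1055

P(D|H1) = 0.76·0.215 + 0.24·0.008 = 0.1634 + 0.00192 = 0.16532
P(D|H2) = 0.59·0.054 + 0.41·0.056 = 0.03186 + 0.02296 = 0.05482
P(D|H3) = 0.05·0.154 + 0.95·0.094 = 0.0077 + 0.0893 = 0.097
Then overall,
P(D) = 0.44·0.16532 + 0.51·0.05482 + 0.05·0.097
      = 0.0727408 + 0.0279582 + 0.00485 = 0.105549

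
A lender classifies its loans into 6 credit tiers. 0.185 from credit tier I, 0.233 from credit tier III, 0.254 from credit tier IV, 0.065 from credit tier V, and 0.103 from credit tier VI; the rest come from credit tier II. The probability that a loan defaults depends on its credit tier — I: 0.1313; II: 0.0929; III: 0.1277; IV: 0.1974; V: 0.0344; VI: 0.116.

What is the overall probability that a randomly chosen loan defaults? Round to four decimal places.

P(II) = 1 − (0.185 + 0.233 + 0.254 + 0.065 + 0.103) = 0.16.
P(D) = P(D|I)·P(I) + P(D|II)·P(II) + P(D|III)·P(III) + P(D|IV)·P(IV) + P(D|V)·P(V) + P(D|VI)·P(VI)
      = 0.1313·0.185 + 0.0929·0.16 + 0.1277·0.233 + 0.1974·0.254 + 0.0344·0.065 + 0.116·0.103
      = 0.0242905 + 0.014864 + 0.0297541 + 0.0501396 + 0.002236 + 0.011948 = 0.1332322

0.1332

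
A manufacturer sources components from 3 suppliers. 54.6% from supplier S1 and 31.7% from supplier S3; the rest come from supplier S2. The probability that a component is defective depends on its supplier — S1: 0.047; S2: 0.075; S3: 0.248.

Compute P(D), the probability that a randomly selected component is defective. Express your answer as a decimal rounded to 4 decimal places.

P(S2) = 1 − (0.546 + 0.317) = 0.137.
By the law of total probability,
P(D) = P(D|S1)·P(S1) + P(D|S2)·P(S2) + P(D|S3)·P(S3)
      = 0.047·0.546 + 0.075·0.137 + 0.248·0.317
      = 0.025662 + 0.010275 + 0.078616 = 0.114553

0.1146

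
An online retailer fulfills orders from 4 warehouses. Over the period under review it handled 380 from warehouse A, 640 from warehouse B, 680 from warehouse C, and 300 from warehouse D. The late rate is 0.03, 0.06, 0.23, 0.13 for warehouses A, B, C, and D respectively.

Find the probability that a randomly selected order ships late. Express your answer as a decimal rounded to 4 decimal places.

P(L) ≈ 0.1226

Total: 380 + 640 + 680 + 300 = 2000.
P(A) = 380/2000 = 0.19. P(B) = 640/2000 = 0.32. P(C) = 680/2000 = 0.34. P(D) = 300/2000 = 0.15.
By the law of total probability,
P(L) = P(L|A)·P(A) + P(L|B)·P(B) + P(L|C)·P(C) + P(L|D)·P(D)
      = 0.03·0.19 + 0.06·0.32 + 0.23·0.34 + 0.13·0.15
      = 0.0057 + 0.0192 + 0.0782 + 0.0195 = 0.1226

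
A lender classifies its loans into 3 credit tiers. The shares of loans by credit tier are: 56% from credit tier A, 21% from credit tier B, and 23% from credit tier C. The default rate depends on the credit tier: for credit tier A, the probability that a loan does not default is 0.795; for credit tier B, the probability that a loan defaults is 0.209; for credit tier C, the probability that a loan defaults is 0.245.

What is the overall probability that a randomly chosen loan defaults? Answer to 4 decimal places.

P(D|A) = 1 − 0.795 = 0.205.
P(D) = P(D|A)·P(A) + P(D|B)·P(B) + P(D|C)·P(C)
      = 0.205·0.56 + 0.209·0.21 + 0.245·0.23
      = 0.1148 + 0.04389 + 0.05635 = 0.21504

P(D) ≈ 0.2150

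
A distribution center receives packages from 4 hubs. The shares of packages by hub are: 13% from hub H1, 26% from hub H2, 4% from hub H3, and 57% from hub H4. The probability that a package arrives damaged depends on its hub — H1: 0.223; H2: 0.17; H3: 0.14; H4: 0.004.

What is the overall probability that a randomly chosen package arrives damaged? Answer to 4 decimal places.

P(D) ≈ 0.0811

Summing over the partition,
P(D) = P(D|H1)·P(H1) + P(D|H2)·P(H2) + P(D|H3)·P(H3) + P(D|H4)·P(H4)
      = 0.223·0.13 + 0.17·0.26 + 0.14·0.04 + 0.004·0.57
      = 0.02899 + 0.0442 + 0.0056 + 0.00228 = 0.08107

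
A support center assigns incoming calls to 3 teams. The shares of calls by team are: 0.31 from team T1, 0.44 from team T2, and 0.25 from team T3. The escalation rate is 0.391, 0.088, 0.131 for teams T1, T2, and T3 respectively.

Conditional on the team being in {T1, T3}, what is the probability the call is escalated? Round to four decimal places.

Let S = {T1, T3}.
P(S) = 0.31 + 0.25 = 0.56.
P(E ∩ S) = 0.391·0.31 + 0.131·0.25 = 0.12121 + 0.03275 = 0.15396.
P(E | S) = 0.15396 / 0.56 = 0.274929…

P(E|S) ≈ 0.2749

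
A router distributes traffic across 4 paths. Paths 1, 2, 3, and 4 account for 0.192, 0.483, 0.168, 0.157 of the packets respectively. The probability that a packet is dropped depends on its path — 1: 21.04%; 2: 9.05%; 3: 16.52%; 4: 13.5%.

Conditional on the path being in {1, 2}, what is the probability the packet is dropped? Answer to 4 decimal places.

0.1246

Let S = {1, 2}.
P(S) = 0.192 + 0.483 = 0.675.
P(L ∩ S) = 0.2104·0.192 + 0.0905·0.483 = 0.0403968 + 0.0437115 = 0.0841083.
P(L | S) = 0.0841083 / 0.675 = 0.124605…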